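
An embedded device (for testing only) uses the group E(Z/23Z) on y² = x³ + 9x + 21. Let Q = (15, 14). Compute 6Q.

(13, 9)

Repeated addition: build up to 6Q.
2Q: tangent at (15, 14): λ = (3·15² + 9)/(2·14) ≡ 17/5. 5⁻¹ ≡ 14 (mod 23), so λ ≡ 17·14 ≡ 8.
  x = λ² - 15 - 15 = 64 - 30 ≡ 11; y = λ·(15 - 11) - 14 ≡ 18. → (11, 18)
3Q: (11, 18) + (15, 14). λ = (14 - 18)/(15 - 11) ≡ 19/4 mod 23. 4⁻¹ ≡ 6 (mod 23) since 4·6 = 24 ≡ 1, so λ ≡ 22.
  x = λ² - 11 - 15 = 484 - 26 ≡ 21; y = λ·(11 - 21) - 18 ≡ 15. → (21, 15)
4Q: (21, 15) + (15, 14). λ = (14 - 15)/(15 - 21) ≡ 22/17 mod 23. 17⁻¹ ≡ 19 (mod 23), so λ ≡ 4.
  x = λ² - 21 - 15 = 16 - 36 ≡ 3; y = λ·(21 - 3) - 15 ≡ 11. → (3, 11)
5Q: (3, 11) + (15, 14). λ = (14 - 11)/(15 - 3) ≡ 3/12 mod 23. 12⁻¹ ≡ 2 (mod 23), so λ ≡ 6.
  x = λ² - 3 - 15 = 36 - 18 ≡ 18; y = λ·(3 - 18) - 11 ≡ 14. → (18, 14)
6Q: (18, 14) + (15, 14). λ = (14 - 14)/(15 - 18) ≡ 0/20 mod 23. 20⁻¹ ≡ 15 (mod 23) since 20·15 = 300 ≡ 1, so λ ≡ 0.
  x = λ² - 18 - 15 = 0 - 33 ≡ 13; y = λ·(18 - 13) - 14 ≡ 9. → (13, 9)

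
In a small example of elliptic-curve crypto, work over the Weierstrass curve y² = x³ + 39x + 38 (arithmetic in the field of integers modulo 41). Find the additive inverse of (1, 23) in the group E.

(1, 18)

-(1, 23) = (1, -23 mod 41) = (1, 18).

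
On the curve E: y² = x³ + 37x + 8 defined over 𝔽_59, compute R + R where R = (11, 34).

(42, 37)

tangent at (11, 34): λ = (3·11² + 37)/(2·34) ≡ 46/9. 9⁻¹ ≡ 46 (mod 59) since 9·46 = 414 ≡ 1, so λ ≡ 46·46 ≡ 51.
  x = λ² - 11 - 11 = 2601 - 22 ≡ 42; y = λ·(11 - 42) - 34 ≡ 37. → (42, 37)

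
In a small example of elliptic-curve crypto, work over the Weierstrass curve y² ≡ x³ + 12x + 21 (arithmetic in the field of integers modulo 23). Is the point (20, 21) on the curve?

yes

y² = 21² ≡ 4; x³ + 12x + 21 = 8261 ≡ 4 (mod 23). 4 = 4.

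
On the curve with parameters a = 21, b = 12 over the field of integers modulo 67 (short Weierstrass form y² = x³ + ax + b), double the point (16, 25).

tangent at (16, 25): λ = (3·16² + 21)/(2·25) ≡ 52/50. 50⁻¹ ≡ 63 (mod 67), so λ ≡ 52·63 ≡ 60.
  x = λ² - 16 - 16 = 3600 - 32 ≡ 17; y = λ·(16 - 17) - 25 ≡ 49. → (17, 49)

(17, 49)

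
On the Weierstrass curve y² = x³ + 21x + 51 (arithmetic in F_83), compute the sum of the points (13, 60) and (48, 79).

(33, 24)

(13, 60) + (48, 79). λ = (79 - 60)/(48 - 13) ≡ 19/35 mod 83. 35⁻¹ ≡ 19 (mod 83), so λ ≡ 29.
  x = λ² - 13 - 48 = 841 - 61 ≡ 33; y = λ·(13 - 33) - 60 ≡ 24. → (33, 24)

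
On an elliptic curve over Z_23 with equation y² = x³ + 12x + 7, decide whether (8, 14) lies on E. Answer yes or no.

y² = 14² ≡ 12; x³ + 12x + 7 = 615 ≡ 17 (mod 23). 12 ≠ 17.

no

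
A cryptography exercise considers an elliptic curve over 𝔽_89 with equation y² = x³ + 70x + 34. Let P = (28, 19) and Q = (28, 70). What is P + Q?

The two points share x = 28 and their y-coordinates satisfy 19 + 70 ≡ 0 (mod 89), so they are inverses. Their sum is O.

O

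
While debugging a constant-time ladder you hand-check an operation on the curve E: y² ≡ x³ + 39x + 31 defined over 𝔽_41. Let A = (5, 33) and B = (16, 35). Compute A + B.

(5, 33) + (16, 35). λ = (35 - 33)/(16 - 5) ≡ 2/11 mod 41. 11⁻¹ ≡ 15 (mod 41) since 11·15 = 165 ≡ 1, so λ ≡ 30.
  x = λ² - 5 - 16 = 900 - 21 ≡ 18; y = λ·(5 - 18) - 33 ≡ 28. → (18, 28)

(18, 28)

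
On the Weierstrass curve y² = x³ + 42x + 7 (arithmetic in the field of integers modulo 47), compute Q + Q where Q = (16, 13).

(40, 13)

tangent at (16, 13): λ = (3·16² + 42)/(2·13) ≡ 11/26. 26⁻¹ ≡ 38 (mod 47) since 26·38 = 988 ≡ 1, so λ ≡ 11·38 ≡ 42.
  x = λ² - 16 - 16 = 1764 - 32 ≡ 40; y = λ·(16 - 40) - 13 ≡ 13. → (40, 13)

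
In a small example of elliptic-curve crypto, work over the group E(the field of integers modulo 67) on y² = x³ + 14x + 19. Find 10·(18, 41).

Write G = (18, 41).
Repeated addition: build up to 10G.
2G: tangent at (18, 41): λ = (3·18² + 14)/(2·41) ≡ 48/15. 15⁻¹ ≡ 9 (mod 67), so λ ≡ 48·9 ≡ 30.
  x = λ² - 18 - 18 = 900 - 36 ≡ 60; y = λ·(18 - 60) - 41 ≡ 39. → (60, 39)
3G: (60, 39) + (18, 41). λ = (41 - 39)/(18 - 60) ≡ 2/25 mod 67. 25⁻¹ ≡ 59 (mod 67), so λ ≡ 51.
  x = λ² - 60 - 18 = 2601 - 78 ≡ 44; y = λ·(60 - 44) - 39 ≡ 40. → (44, 40)
4G: (44, 40) + (18, 41). λ = (41 - 40)/(18 - 44) ≡ 1/41 mod 67. 41⁻¹ ≡ 18 (mod 67), so λ ≡ 18.
  x = λ² - 44 - 18 = 324 - 62 ≡ 61; y = λ·(44 - 61) - 40 ≡ 56. → (61, 56)
5G: (61, 56) + (18, 41). λ = (41 - 56)/(18 - 61) ≡ 52/24 mod 67. 24⁻¹ ≡ 14 (mod 67) since 24·14 = 336 ≡ 1, so λ ≡ 58.
  x = λ² - 61 - 18 = 3364 - 79 ≡ 2; y = λ·(61 - 2) - 56 ≡ 16. → (2, 16)
6G: (2, 16) + (18, 41). λ = (41 - 16)/(18 - 2) ≡ 25/16 mod 67. 16⁻¹ ≡ 21 (mod 67), so λ ≡ 56.
  x = λ² - 2 - 18 = 3136 - 20 ≡ 34; y = λ·(2 - 34) - 16 ≡ 1. → (34, 1)
7G: (34, 1) + (18, 41). λ = (41 - 1)/(18 - 34) ≡ 40/51 mod 67. 51⁻¹ ≡ 46 (mod 67), so λ ≡ 31.
  x = λ² - 34 - 18 = 961 - 52 ≡ 38; y = λ·(34 - 38) - 1 ≡ 9. → (38, 9)
8G: (38, 9) + (18, 41). λ = (41 - 9)/(18 - 38) ≡ 32/47 mod 67. 47⁻¹ ≡ 10 (mod 67) since 47·10 = 470 ≡ 1, so λ ≡ 52.
  x = λ² - 38 - 18 = 2704 - 56 ≡ 35; y = λ·(38 - 35) - 9 ≡ 13. → (35, 13)
9G: (35, 13) + (18, 41). λ = (41 - 13)/(18 - 35) ≡ 28/50 mod 67. 50⁻¹ ≡ 63 (mod 67) since 50·63 = 3150 ≡ 1, so λ ≡ 22.
  x = λ² - 35 - 18 = 484 - 53 ≡ 29; y = λ·(35 - 29) - 13 ≡ 52. → (29, 52)
10G: (29, 52) + (18, 41). λ = (41 - 52)/(18 - 29) ≡ 56/56 mod 67. 56⁻¹ ≡ 6 (mod 67) since 56·6 = 336 ≡ 1, so λ ≡ 1.
  x = λ² - 29 - 18 = 1 - 47 ≡ 21; y = λ·(29 - 21) - 52 ≡ 23. → (21, 23)

(21, 23)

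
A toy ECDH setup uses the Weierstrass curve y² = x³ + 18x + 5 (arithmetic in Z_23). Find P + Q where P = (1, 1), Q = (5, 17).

(10, 9)

(1, 1) + (5, 17). λ = (17 - 1)/(5 - 1) ≡ 16/4 mod 23. 4⁻¹ ≡ 6 (mod 23), so λ ≡ 4.
  x = λ² - 1 - 5 = 16 - 6 ≡ 10; y = λ·(1 - 10) - 1 ≡ 9. → (10, 9)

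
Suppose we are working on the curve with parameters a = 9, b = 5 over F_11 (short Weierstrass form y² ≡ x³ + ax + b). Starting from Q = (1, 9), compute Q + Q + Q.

(3, 2)

Repeated addition: build up to 3Q.
2Q: tangent at (1, 9): λ = (3·1² + 9)/(2·9) ≡ 1/7. 7⁻¹ ≡ 8 (mod 11), so λ ≡ 1·8 ≡ 8.
  x = λ² - 1 - 1 = 64 - 2 ≡ 7; y = λ·(1 - 7) - 9 ≡ 9. → (7, 9)
3Q: (7, 9) + (1, 9). λ = (9 - 9)/(1 - 7) ≡ 0/5 mod 11. 5⁻¹ ≡ 9 (mod 11), so λ ≡ 0.
  x = λ² - 7 - 1 = 0 - 8 ≡ 3; y = λ·(7 - 3) - 9 ≡ 2. → (3, 2)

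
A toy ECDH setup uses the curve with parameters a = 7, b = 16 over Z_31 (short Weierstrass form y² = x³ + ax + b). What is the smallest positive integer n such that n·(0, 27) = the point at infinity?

2P: tangent at (0, 27): λ = (3·0² + 7)/(2·27) ≡ 7/23. 23⁻¹ ≡ 27 (mod 31), so λ ≡ 7·27 ≡ 3.
  x = λ² - 0 - 0 = 9 - 0 ≡ 9; y = λ·(0 - 9) - 27 ≡ 8. → (9, 8)
3P: (9, 8) + (0, 27). λ = (27 - 8)/(0 - 9) ≡ 19/22 mod 31. 22⁻¹ ≡ 24 (mod 31) since 22·24 = 528 ≡ 1, so λ ≡ 22.
  x = λ² - 9 - 0 = 484 - 9 ≡ 10; y = λ·(9 - 10) - 8 ≡ 1. → (10, 1)
4P: (10, 1) + (0, 27). λ = (27 - 1)/(0 - 10) ≡ 26/21 mod 31. 21⁻¹ ≡ 3 (mod 31) since 21·3 = 63 ≡ 1, so λ ≡ 16.
  x = λ² - 10 - 0 = 256 - 10 ≡ 29; y = λ·(10 - 29) - 1 ≡ 5. → (29, 5)
5P: (29, 5) + (0, 27). λ = (27 - 5)/(0 - 29) ≡ 22/2 mod 31. 2⁻¹ ≡ 16 (mod 31), so λ ≡ 11.
  x = λ² - 29 - 0 = 121 - 29 ≡ 30; y = λ·(29 - 30) - 5 ≡ 15. → (30, 15)
6P: (30, 15) + (0, 27). λ = (27 - 15)/(0 - 30) ≡ 12/1 mod 31. 1⁻¹ ≡ 1 (mod 31) since 1·1 = 1 ≡ 1, so λ ≡ 12.
  x = λ² - 30 - 0 = 144 - 30 ≡ 21; y = λ·(30 - 21) - 15 ≡ 0. → (21, 0)
7P: (21, 0) + (0, 27). λ = (27 - 0)/(0 - 21) ≡ 27/10 mod 31. 10⁻¹ ≡ 28 (mod 31), so λ ≡ 12.
  x = λ² - 21 - 0 = 144 - 21 ≡ 30; y = λ·(21 - 30) - 0 ≡ 16. → (30, 16)
8P: (30, 16) + (0, 27). λ = (27 - 16)/(0 - 30) ≡ 11/1 mod 31. 1⁻¹ ≡ 1 (mod 31) since 1·1 = 1 ≡ 1, so λ ≡ 11.
  x = λ² - 30 - 0 = 121 - 30 ≡ 29; y = λ·(30 - 29) - 16 ≡ 26. → (29, 26)
9P: (29, 26) + (0, 27). λ = (27 - 26)/(0 - 29) ≡ 1/2 mod 31. 2⁻¹ ≡ 16 (mod 31), so λ ≡ 16.
  x = λ² - 29 - 0 = 256 - 29 ≡ 10; y = λ·(29 - 10) - 26 ≡ 30. → (10, 30)
10P: (10, 30) + (0, 27). λ = (27 - 30)/(0 - 10) ≡ 28/21 mod 31. 21⁻¹ ≡ 3 (mod 31) since 21·3 = 63 ≡ 1, so λ ≡ 22.
  x = λ² - 10 - 0 = 484 - 10 ≡ 9; y = λ·(10 - 9) - 30 ≡ 23. → (9, 23)
11P: (9, 23) + (0, 27). λ = (27 - 23)/(0 - 9) ≡ 4/22 mod 31. 22⁻¹ ≡ 24 (mod 31), so λ ≡ 3.
  x = λ² - 9 - 0 = 9 - 9 ≡ 0; y = λ·(9 - 0) - 23 ≡ 4. → (0, 4)
12P: (0, 4) + (0, 27): same x and y₁ ≡ -y₂, so the sum is the point at infinity.
12P = the point at infinity, so the order is 12.

12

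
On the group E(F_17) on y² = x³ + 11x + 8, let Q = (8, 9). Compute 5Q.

Double-and-add on 5 = (101)₂. Start with Q = (8, 9) for the leading 1-bit.
double: tangent at (8, 9): λ = (3·8² + 11)/(2·9) ≡ 16/1. 1⁻¹ ≡ 1 (mod 17), so λ ≡ 16·1 ≡ 16.
  x = λ² - 8 - 8 = 256 - 16 ≡ 2; y = λ·(8 - 2) - 9 ≡ 2. → (2, 2)
double: tangent at (2, 2): λ = (3·2² + 11)/(2·2) ≡ 6/4. 4⁻¹ ≡ 13 (mod 17), so λ ≡ 6·13 ≡ 10.
  x = λ² - 2 - 2 = 100 - 4 ≡ 11; y = λ·(2 - 11) - 2 ≡ 10. → (11, 10)
add Q: (11, 10) + (8, 9). λ = (9 - 10)/(8 - 11) ≡ 16/14 mod 17. 14⁻¹ ≡ 11 (mod 17), so λ ≡ 6.
  x = λ² - 11 - 8 = 36 - 19 ≡ 0; y = λ·(11 - 0) - 10 ≡ 5. → (0, 5)

(0, 5)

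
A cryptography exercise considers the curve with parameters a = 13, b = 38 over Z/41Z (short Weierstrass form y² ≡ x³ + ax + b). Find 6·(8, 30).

Write P = (8, 30).
Repeated addition: build up to 6P.
2P: tangent at (8, 30): λ = (3·8² + 13)/(2·30) ≡ 0/19. 19⁻¹ ≡ 13 (mod 41), so λ ≡ 0·13 ≡ 0.
  x = λ² - 8 - 8 = 0 - 16 ≡ 25; y = λ·(8 - 25) - 30 ≡ 11. → (25, 11)
3P: (25, 11) + (8, 30). λ = (30 - 11)/(8 - 25) ≡ 19/24 mod 41. 24⁻¹ ≡ 12 (mod 41) since 24·12 = 288 ≡ 1, so λ ≡ 23.
  x = λ² - 25 - 8 = 529 - 33 ≡ 4; y = λ·(25 - 4) - 11 ≡ 21. → (4, 21)
4P: (4, 21) + (8, 30). λ = (30 - 21)/(8 - 4) ≡ 9/4 mod 41. 4⁻¹ ≡ 31 (mod 41) since 4·31 = 124 ≡ 1, so λ ≡ 33.
  x = λ² - 4 - 8 = 1089 - 12 ≡ 11; y = λ·(4 - 11) - 21 ≡ 35. → (11, 35)
5P: (11, 35) + (8, 30). λ = (30 - 35)/(8 - 11) ≡ 36/38 mod 41. 38⁻¹ ≡ 27 (mod 41), so λ ≡ 29.
  x = λ² - 11 - 8 = 841 - 19 ≡ 2; y = λ·(11 - 2) - 35 ≡ 21. → (2, 21)
6P: (2, 21) + (8, 30). λ = (30 - 21)/(8 - 2) ≡ 9/6 mod 41. 6⁻¹ ≡ 7 (mod 41), so λ ≡ 22.
  x = λ² - 2 - 8 = 484 - 10 ≡ 23; y = λ·(2 - 23) - 21 ≡ 9. → (23, 9)

(23, 9)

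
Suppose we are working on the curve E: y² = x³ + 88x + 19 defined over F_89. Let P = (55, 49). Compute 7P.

Double-and-add on 7 = (111)₂. Start with P = (55, 49) for the leading 1-bit.
double: tangent at (55, 49): λ = (3·55² + 88)/(2·49) ≡ 85/9. 9⁻¹ ≡ 10 (mod 89) since 9·10 = 90 ≡ 1, so λ ≡ 85·10 ≡ 49.
  x = λ² - 55 - 55 = 2401 - 110 ≡ 66; y = λ·(55 - 66) - 49 ≡ 35. → (66, 35)
add P: (66, 35) + (55, 49). λ = (49 - 35)/(55 - 66) ≡ 14/78 mod 89. 78⁻¹ ≡ 8 (mod 89) since 78·8 = 624 ≡ 1, so λ ≡ 23.
  x = λ² - 66 - 55 = 529 - 121 ≡ 52; y = λ·(66 - 52) - 35 ≡ 20. → (52, 20)
double: tangent at (52, 20): λ = (3·52² + 88)/(2·20) ≡ 12/40. 40⁻¹ ≡ 69 (mod 89), so λ ≡ 12·69 ≡ 27.
  x = λ² - 52 - 52 = 729 - 104 ≡ 2; y = λ·(52 - 2) - 20 ≡ 84. → (2, 84)
add P: (2, 84) + (55, 49). λ = (49 - 84)/(55 - 2) ≡ 54/53 mod 89. 53⁻¹ ≡ 42 (mod 89) since 53·42 = 2226 ≡ 1, so λ ≡ 43.
  x = λ² - 2 - 55 = 1849 - 57 ≡ 12; y = λ·(2 - 12) - 84 ≡ 20. → (12, 20)

(12, 20)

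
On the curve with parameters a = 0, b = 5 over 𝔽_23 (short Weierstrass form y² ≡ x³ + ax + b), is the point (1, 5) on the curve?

y² = 5² ≡ 2; x³ + 0x + 5 = 6 ≡ 6 (mod 23). 2 ≠ 6.

no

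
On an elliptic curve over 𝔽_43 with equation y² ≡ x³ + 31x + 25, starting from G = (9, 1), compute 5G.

Double-and-add on 5 = (101)₂. Start with G = (9, 1) for the leading 1-bit.
double: tangent at (9, 1): λ = (3·9² + 31)/(2·1) ≡ 16/2. 2⁻¹ ≡ 22 (mod 43), so λ ≡ 16·22 ≡ 8.
  x = λ² - 9 - 9 = 64 - 18 ≡ 3; y = λ·(9 - 3) - 1 ≡ 4. → (3, 4)
double: tangent at (3, 4): λ = (3·3² + 31)/(2·4) ≡ 15/8. 8⁻¹ ≡ 27 (mod 43), so λ ≡ 15·27 ≡ 18.
  x = λ² - 3 - 3 = 324 - 6 ≡ 17; y = λ·(3 - 17) - 4 ≡ 2. → (17, 2)
add G: (17, 2) + (9, 1). λ = (1 - 2)/(9 - 17) ≡ 42/35 mod 43. 35⁻¹ ≡ 16 (mod 43) since 35·16 = 560 ≡ 1, so λ ≡ 27.
  x = λ² - 17 - 9 = 729 - 26 ≡ 15; y = λ·(17 - 15) - 2 ≡ 9. → (15, 9)

(15, 9)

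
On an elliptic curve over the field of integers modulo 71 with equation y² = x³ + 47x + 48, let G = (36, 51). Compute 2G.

tangent at (36, 51): λ = (3·36² + 47)/(2·51) ≡ 30/31. 31⁻¹ ≡ 55 (mod 71), so λ ≡ 30·55 ≡ 17.
  x = λ² - 36 - 36 = 289 - 72 ≡ 4; y = λ·(36 - 4) - 51 ≡ 67. → (4, 67)

(4, 67)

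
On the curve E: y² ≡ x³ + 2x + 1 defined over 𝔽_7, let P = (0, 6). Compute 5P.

O

Double-and-add on 5 = (101)₂. Start with P = (0, 6) for the leading 1-bit.
double: tangent at (0, 6): λ = (3·0² + 2)/(2·6) ≡ 2/5. 5⁻¹ ≡ 3 (mod 7), so λ ≡ 2·3 ≡ 6.
  x = λ² - 0 - 0 = 36 - 0 ≡ 1; y = λ·(0 - 1) - 6 ≡ 2. → (1, 2)
double: tangent at (1, 2): λ = (3·1² + 2)/(2·2) ≡ 5/4. 4⁻¹ ≡ 2 (mod 7), so λ ≡ 5·2 ≡ 3.
  x = λ² - 1 - 1 = 9 - 2 ≡ 0; y = λ·(1 - 0) - 2 ≡ 1. → (0, 1)
add P: (0, 1) + (0, 6): same x and y₁ ≡ -y₂, so the sum is O.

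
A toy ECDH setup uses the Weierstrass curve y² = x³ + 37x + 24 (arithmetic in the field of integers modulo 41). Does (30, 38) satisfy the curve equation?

y² = 38² ≡ 9; x³ + 37x + 24 = 28134 ≡ 8 (mod 41). 9 ≠ 8.

no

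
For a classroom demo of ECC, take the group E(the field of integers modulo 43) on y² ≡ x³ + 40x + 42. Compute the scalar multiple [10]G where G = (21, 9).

(41, 30)

Double-and-add on 10 = (1010)₂. Start with G = (21, 9) for the leading 1-bit.
double: tangent at (21, 9): λ = (3·21² + 40)/(2·9) ≡ 30/18. 18⁻¹ ≡ 12 (mod 43) since 18·12 = 216 ≡ 1, so λ ≡ 30·12 ≡ 16.
  x = λ² - 21 - 21 = 256 - 42 ≡ 42; y = λ·(21 - 42) - 9 ≡ 42. → (42, 42)
double: tangent at (42, 42): λ = (3·42² + 40)/(2·42) ≡ 0/41. 41⁻¹ ≡ 21 (mod 43) since 41·21 = 861 ≡ 1, so λ ≡ 0·21 ≡ 0.
  x = λ² - 42 - 42 = 0 - 84 ≡ 2; y = λ·(42 - 2) - 42 ≡ 1. → (2, 1)
add G: (2, 1) + (21, 9). λ = (9 - 1)/(21 - 2) ≡ 8/19 mod 43. 19⁻¹ ≡ 34 (mod 43), so λ ≡ 14.
  x = λ² - 2 - 21 = 196 - 23 ≡ 1; y = λ·(2 - 1) - 1 ≡ 13. → (1, 13)
double: tangent at (1, 13): λ = (3·1² + 40)/(2·13) ≡ 0/26. 26⁻¹ ≡ 5 (mod 43) since 26·5 = 130 ≡ 1, so λ ≡ 0·5 ≡ 0.
  x = λ² - 1 - 1 = 0 - 2 ≡ 41; y = λ·(1 - 41) - 13 ≡ 30. → (41, 30)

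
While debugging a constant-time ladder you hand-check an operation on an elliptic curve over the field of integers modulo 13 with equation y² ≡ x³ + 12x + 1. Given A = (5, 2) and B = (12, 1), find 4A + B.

First 4A:
Double-and-add on 4 = (100)₂. Start with A = (5, 2) for the leading 1-bit.
double: tangent at (5, 2): λ = (3·5² + 12)/(2·2) ≡ 9/4. 4⁻¹ ≡ 10 (mod 13), so λ ≡ 9·10 ≡ 12.
  x = λ² - 5 - 5 = 144 - 10 ≡ 4; y = λ·(5 - 4) - 2 ≡ 10. → (4, 10)
double: tangent at (4, 10): λ = (3·4² + 12)/(2·10) ≡ 8/7. 7⁻¹ ≡ 2 (mod 13), so λ ≡ 8·2 ≡ 3.
  x = λ² - 4 - 4 = 9 - 8 ≡ 1; y = λ·(4 - 1) - 10 ≡ 12. → (1, 12)
4A = (1, 12).
Finally 4A + B:
(1, 12) + (12, 1). λ = (1 - 12)/(12 - 1) ≡ 2/11 mod 13. 11⁻¹ ≡ 6 (mod 13) since 11·6 = 66 ≡ 1, so λ ≡ 12.
  x = λ² - 1 - 12 = 144 - 13 ≡ 1; y = λ·(1 - 1) - 12 ≡ 1. → (1, 1)

(1, 1)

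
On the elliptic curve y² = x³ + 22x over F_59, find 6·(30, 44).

Write G = (30, 44).
Double-and-add on 6 = (110)₂. Start with G = (30, 44) for the leading 1-bit.
double: tangent at (30, 44): λ = (3·30² + 22)/(2·44) ≡ 8/29. 29⁻¹ ≡ 57 (mod 59), so λ ≡ 8·57 ≡ 43.
  x = λ² - 30 - 30 = 1849 - 60 ≡ 19; y = λ·(30 - 19) - 44 ≡ 16. → (19, 16)
add G: (19, 16) + (30, 44). λ = (44 - 16)/(30 - 19) ≡ 28/11 mod 59. 11⁻¹ ≡ 43 (mod 59), so λ ≡ 24.
  x = λ² - 19 - 30 = 576 - 49 ≡ 55; y = λ·(19 - 55) - 16 ≡ 5. → (55, 5)
double: tangent at (55, 5): λ = (3·55² + 22)/(2·5) ≡ 11/10. 10⁻¹ ≡ 6 (mod 59), so λ ≡ 11·6 ≡ 7.
  x = λ² - 55 - 55 = 49 - 110 ≡ 57; y = λ·(55 - 57) - 5 ≡ 40. → (57, 40)

(57, 40)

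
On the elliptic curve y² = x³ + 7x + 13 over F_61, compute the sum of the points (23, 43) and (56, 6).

(40, 50)

(23, 43) + (56, 6). λ = (6 - 43)/(56 - 23) ≡ 24/33 mod 61. 33⁻¹ ≡ 37 (mod 61) since 33·37 = 1221 ≡ 1, so λ ≡ 34.
  x = λ² - 23 - 56 = 1156 - 79 ≡ 40; y = λ·(23 - 40) - 43 ≡ 50. → (40, 50)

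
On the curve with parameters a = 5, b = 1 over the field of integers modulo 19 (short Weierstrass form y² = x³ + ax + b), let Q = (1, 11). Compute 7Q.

Repeated addition: build up to 7Q.
2Q: tangent at (1, 11): λ = (3·1² + 5)/(2·11) ≡ 8/3. 3⁻¹ ≡ 13 (mod 19), so λ ≡ 8·13 ≡ 9.
  x = λ² - 1 - 1 = 81 - 2 ≡ 3; y = λ·(1 - 3) - 11 ≡ 9. → (3, 9)
3Q: (3, 9) + (1, 11). λ = (11 - 9)/(1 - 3) ≡ 2/17 mod 19. 17⁻¹ ≡ 9 (mod 19) since 17·9 = 153 ≡ 1, so λ ≡ 18.
  x = λ² - 3 - 1 = 324 - 4 ≡ 16; y = λ·(3 - 16) - 9 ≡ 4. → (16, 4)
4Q: (16, 4) + (1, 11). λ = (11 - 4)/(1 - 16) ≡ 7/4 mod 19. 4⁻¹ ≡ 5 (mod 19) since 4·5 = 20 ≡ 1, so λ ≡ 16.
  x = λ² - 16 - 1 = 256 - 17 ≡ 11; y = λ·(16 - 11) - 4 ≡ 0. → (11, 0)
5Q: (11, 0) + (1, 11). λ = (11 - 0)/(1 - 11) ≡ 11/9 mod 19. 9⁻¹ ≡ 17 (mod 19) since 9·17 = 153 ≡ 1, so λ ≡ 16.
  x = λ² - 11 - 1 = 256 - 12 ≡ 16; y = λ·(11 - 16) - 0 ≡ 15. → (16, 15)
6Q: (16, 15) + (1, 11). λ = (11 - 15)/(1 - 16) ≡ 15/4 mod 19. 4⁻¹ ≡ 5 (mod 19), so λ ≡ 18.
  x = λ² - 16 - 1 = 324 - 17 ≡ 3; y = λ·(16 - 3) - 15 ≡ 10. → (3, 10)
7Q: (3, 10) + (1, 11). λ = (11 - 10)/(1 - 3) ≡ 1/17 mod 19. 17⁻¹ ≡ 9 (mod 19), so λ ≡ 9.
  x = λ² - 3 - 1 = 81 - 4 ≡ 1; y = λ·(3 - 1) - 10 ≡ 8. → (1, 8)

(1, 8)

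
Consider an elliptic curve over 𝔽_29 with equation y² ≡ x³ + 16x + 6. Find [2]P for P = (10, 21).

(13, 2)

tangent at (10, 21): λ = (3·10² + 16)/(2·21) ≡ 26/13. 13⁻¹ ≡ 9 (mod 29), so λ ≡ 26·9 ≡ 2.
  x = λ² - 10 - 10 = 4 - 20 ≡ 13; y = λ·(10 - 13) - 21 ≡ 2. → (13, 2)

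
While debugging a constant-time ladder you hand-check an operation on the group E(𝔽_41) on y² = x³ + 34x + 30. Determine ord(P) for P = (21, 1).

7

2P: tangent at (21, 1): λ = (3·21² + 34)/(2·1) ≡ 4/2. 2⁻¹ ≡ 21 (mod 41) since 2·21 = 42 ≡ 1, so λ ≡ 4·21 ≡ 2.
  x = λ² - 21 - 21 = 4 - 42 ≡ 3; y = λ·(21 - 3) - 1 ≡ 35. → (3, 35)
3P: (3, 35) + (21, 1). λ = (1 - 35)/(21 - 3) ≡ 7/18 mod 41. 18⁻¹ ≡ 16 (mod 41), so λ ≡ 30.
  x = λ² - 3 - 21 = 900 - 24 ≡ 15; y = λ·(3 - 15) - 35 ≡ 15. → (15, 15)
4P: (15, 15) + (21, 1). λ = (1 - 15)/(21 - 15) ≡ 27/6 mod 41. 6⁻¹ ≡ 7 (mod 41) since 6·7 = 42 ≡ 1, so λ ≡ 25.
  x = λ² - 15 - 21 = 625 - 36 ≡ 15; y = λ·(15 - 15) - 15 ≡ 26. → (15, 26)
5P: (15, 26) + (21, 1). λ = (1 - 26)/(21 - 15) ≡ 16/6 mod 41. 6⁻¹ ≡ 7 (mod 41), so λ ≡ 30.
  x = λ² - 15 - 21 = 900 - 36 ≡ 3; y = λ·(15 - 3) - 26 ≡ 6. → (3, 6)
6P: (3, 6) + (21, 1). λ = (1 - 6)/(21 - 3) ≡ 36/18 mod 41. 18⁻¹ ≡ 16 (mod 41), so λ ≡ 2.
  x = λ² - 3 - 21 = 4 - 24 ≡ 21; y = λ·(3 - 21) - 6 ≡ 40. → (21, 40)
7P: (21, 40) + (21, 1): same x and y₁ ≡ -y₂, so the sum is 𝒪.
7P = 𝒪, so the order is 7.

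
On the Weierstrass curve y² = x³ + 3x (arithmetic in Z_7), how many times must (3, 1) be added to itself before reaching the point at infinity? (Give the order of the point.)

4

2P: tangent at (3, 1): λ = (3·3² + 3)/(2·1) ≡ 2/2. 2⁻¹ ≡ 4 (mod 7), so λ ≡ 2·4 ≡ 1.
  x = λ² - 3 - 3 = 1 - 6 ≡ 2; y = λ·(3 - 2) - 1 ≡ 0. → (2, 0)
3P: (2, 0) + (3, 1). λ = (1 - 0)/(3 - 2) ≡ 1/1 mod 7. 1⁻¹ ≡ 1 (mod 7), so λ ≡ 1.
  x = λ² - 2 - 3 = 1 - 5 ≡ 3; y = λ·(2 - 3) - 0 ≡ 6. → (3, 6)
4P: (3, 6) + (3, 1): same x and y₁ ≡ -y₂, so the sum is the point at infinity.
4P = the point at infinity, so the order is 4.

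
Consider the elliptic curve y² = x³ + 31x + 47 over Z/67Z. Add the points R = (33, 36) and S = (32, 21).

(33, 36) + (32, 21). λ = (21 - 36)/(32 - 33) ≡ 52/66 mod 67. 66⁻¹ ≡ 66 (mod 67), so λ ≡ 15.
  x = λ² - 33 - 32 = 225 - 65 ≡ 26; y = λ·(33 - 26) - 36 ≡ 2. → (26, 2)

(26, 2)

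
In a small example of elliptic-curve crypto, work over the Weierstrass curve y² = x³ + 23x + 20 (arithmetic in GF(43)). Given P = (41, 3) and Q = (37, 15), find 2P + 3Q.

(23, 17)

First 2P:
Repeated addition: build up to 2P.
2P: tangent at (41, 3): λ = (3·41² + 23)/(2·3) ≡ 35/6. 6⁻¹ ≡ 36 (mod 43), so λ ≡ 35·36 ≡ 13.
  x = λ² - 41 - 41 = 169 - 82 ≡ 1; y = λ·(41 - 1) - 3 ≡ 1. → (1, 1)
2P = (1, 1).
Next 3Q:
Repeated addition: build up to 3Q.
2Q: tangent at (37, 15): λ = (3·37² + 23)/(2·15) ≡ 2/30. 30⁻¹ ≡ 33 (mod 43), so λ ≡ 2·33 ≡ 23.
  x = λ² - 37 - 37 = 529 - 74 ≡ 25; y = λ·(37 - 25) - 15 ≡ 3. → (25, 3)
3Q: (25, 3) + (37, 15). λ = (15 - 3)/(37 - 25) ≡ 12/12 mod 43. 12⁻¹ ≡ 18 (mod 43) since 12·18 = 216 ≡ 1, so λ ≡ 1.
  x = λ² - 25 - 37 = 1 - 62 ≡ 25; y = λ·(25 - 25) - 3 ≡ 40. → (25, 40)
3Q = (25, 40).
Finally 2P + 3Q:
(1, 1) + (25, 40). λ = (40 - 1)/(25 - 1) ≡ 39/24 mod 43. 24⁻¹ ≡ 9 (mod 43) since 24·9 = 216 ≡ 1, so λ ≡ 7.
  x = λ² - 1 - 25 = 49 - 26 ≡ 23; y = λ·(1 - 23) - 1 ≡ 17. → (23, 17)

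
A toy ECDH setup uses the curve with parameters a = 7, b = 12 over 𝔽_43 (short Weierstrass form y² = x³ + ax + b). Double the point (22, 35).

tangent at (22, 35): λ = (3·22² + 7)/(2·35) ≡ 40/27. 27⁻¹ ≡ 8 (mod 43), so λ ≡ 40·8 ≡ 19.
  x = λ² - 22 - 22 = 361 - 44 ≡ 16; y = λ·(22 - 16) - 35 ≡ 36. → (16, 36)

(16, 36)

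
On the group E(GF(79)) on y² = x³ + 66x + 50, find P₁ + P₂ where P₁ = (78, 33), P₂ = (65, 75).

(3, 65)

(78, 33) + (65, 75). λ = (75 - 33)/(65 - 78) ≡ 42/66 mod 79. 66⁻¹ ≡ 6 (mod 79), so λ ≡ 15.
  x = λ² - 78 - 65 = 225 - 143 ≡ 3; y = λ·(78 - 3) - 33 ≡ 65. → (3, 65)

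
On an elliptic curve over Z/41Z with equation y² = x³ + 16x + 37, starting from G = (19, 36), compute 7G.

(36, 23)

Double-and-add on 7 = (111)₂. Start with G = (19, 36) for the leading 1-bit.
double: tangent at (19, 36): λ = (3·19² + 16)/(2·36) ≡ 33/31. 31⁻¹ ≡ 4 (mod 41), so λ ≡ 33·4 ≡ 9.
  x = λ² - 19 - 19 = 81 - 38 ≡ 2; y = λ·(19 - 2) - 36 ≡ 35. → (2, 35)
add G: (2, 35) + (19, 36). λ = (36 - 35)/(19 - 2) ≡ 1/17 mod 41. 17⁻¹ ≡ 29 (mod 41), so λ ≡ 29.
  x = λ² - 2 - 19 = 841 - 21 ≡ 0; y = λ·(2 - 0) - 35 ≡ 23. → (0, 23)
double: tangent at (0, 23): λ = (3·0² + 16)/(2·23) ≡ 16/5. 5⁻¹ ≡ 33 (mod 41) since 5·33 = 165 ≡ 1, so λ ≡ 16·33 ≡ 36.
  x = λ² - 0 - 0 = 1296 - 0 ≡ 25; y = λ·(0 - 25) - 23 ≡ 20. → (25, 20)
add G: (25, 20) + (19, 36). λ = (36 - 20)/(19 - 25) ≡ 16/35 mod 41. 35⁻¹ ≡ 34 (mod 41), so λ ≡ 11.
  x = λ² - 25 - 19 = 121 - 44 ≡ 36; y = λ·(25 - 36) - 20 ≡ 23. → (36, 23)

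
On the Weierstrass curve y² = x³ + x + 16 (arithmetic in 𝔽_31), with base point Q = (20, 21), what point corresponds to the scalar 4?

Double-and-add on 4 = (100)₂. Start with Q = (20, 21) for the leading 1-bit.
double: tangent at (20, 21): λ = (3·20² + 1)/(2·21) ≡ 23/11. 11⁻¹ ≡ 17 (mod 31) since 11·17 = 187 ≡ 1, so λ ≡ 23·17 ≡ 19.
  x = λ² - 20 - 20 = 361 - 40 ≡ 11; y = λ·(20 - 11) - 21 ≡ 26. → (11, 26)
double: tangent at (11, 26): λ = (3·11² + 1)/(2·26) ≡ 23/21. 21⁻¹ ≡ 3 (mod 31), so λ ≡ 23·3 ≡ 7.
  x = λ² - 11 - 11 = 49 - 22 ≡ 27; y = λ·(11 - 27) - 26 ≡ 17. → (27, 17)

(27, 17)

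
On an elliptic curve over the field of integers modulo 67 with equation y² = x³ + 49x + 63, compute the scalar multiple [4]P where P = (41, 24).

Double-and-add on 4 = (100)₂. Start with P = (41, 24) for the leading 1-bit.
double: tangent at (41, 24): λ = (3·41² + 49)/(2·24) ≡ 0/48. 48⁻¹ ≡ 7 (mod 67) since 48·7 = 336 ≡ 1, so λ ≡ 0·7 ≡ 0.
  x = λ² - 41 - 41 = 0 - 82 ≡ 52; y = λ·(41 - 52) - 24 ≡ 43. → (52, 43)
double: tangent at (52, 43): λ = (3·52² + 49)/(2·43) ≡ 54/19. 19⁻¹ ≡ 60 (mod 67), so λ ≡ 54·60 ≡ 24.
  x = λ² - 52 - 52 = 576 - 104 ≡ 3; y = λ·(52 - 3) - 43 ≡ 61. → (3, 61)

(3, 61)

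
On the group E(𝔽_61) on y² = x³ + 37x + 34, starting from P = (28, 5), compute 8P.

Repeated addition: build up to 8P.
2P: tangent at (28, 5): λ = (3·28² + 37)/(2·5) ≡ 10/10. 10⁻¹ ≡ 55 (mod 61), so λ ≡ 10·55 ≡ 1.
  x = λ² - 28 - 28 = 1 - 56 ≡ 6; y = λ·(28 - 6) - 5 ≡ 17. → (6, 17)
3P: (6, 17) + (28, 5). λ = (5 - 17)/(28 - 6) ≡ 49/22 mod 61. 22⁻¹ ≡ 25 (mod 61) since 22·25 = 550 ≡ 1, so λ ≡ 5.
  x = λ² - 6 - 28 = 25 - 34 ≡ 52; y = λ·(6 - 52) - 17 ≡ 58. → (52, 58)
4P: (52, 58) + (28, 5). λ = (5 - 58)/(28 - 52) ≡ 8/37 mod 61. 37⁻¹ ≡ 33 (mod 61) since 37·33 = 1221 ≡ 1, so λ ≡ 20.
  x = λ² - 52 - 28 = 400 - 80 ≡ 15; y = λ·(52 - 15) - 58 ≡ 11. → (15, 11)
5P: (15, 11) + (28, 5). λ = (5 - 11)/(28 - 15) ≡ 55/13 mod 61. 13⁻¹ ≡ 47 (mod 61) since 13·47 = 611 ≡ 1, so λ ≡ 23.
  x = λ² - 15 - 28 = 529 - 43 ≡ 59; y = λ·(15 - 59) - 11 ≡ 14. → (59, 14)
6P: (59, 14) + (28, 5). λ = (5 - 14)/(28 - 59) ≡ 52/30 mod 61. 30⁻¹ ≡ 59 (mod 61), so λ ≡ 18.
  x = λ² - 59 - 28 = 324 - 87 ≡ 54; y = λ·(59 - 54) - 14 ≡ 15. → (54, 15)
7P: (54, 15) + (28, 5). λ = (5 - 15)/(28 - 54) ≡ 51/35 mod 61. 35⁻¹ ≡ 7 (mod 61), so λ ≡ 52.
  x = λ² - 54 - 28 = 2704 - 82 ≡ 60; y = λ·(54 - 60) - 15 ≡ 39. → (60, 39)
8P: (60, 39) + (28, 5). λ = (5 - 39)/(28 - 60) ≡ 27/29 mod 61. 29⁻¹ ≡ 40 (mod 61) since 29·40 = 1160 ≡ 1, so λ ≡ 43.
  x = λ² - 60 - 28 = 1849 - 88 ≡ 53; y = λ·(60 - 53) - 39 ≡ 18. → (53, 18)

(53, 18)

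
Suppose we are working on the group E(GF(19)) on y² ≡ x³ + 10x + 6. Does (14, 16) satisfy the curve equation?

no

y² = 16² ≡ 9; x³ + 10x + 6 = 2890 ≡ 2 (mod 19). 9 ≠ 2.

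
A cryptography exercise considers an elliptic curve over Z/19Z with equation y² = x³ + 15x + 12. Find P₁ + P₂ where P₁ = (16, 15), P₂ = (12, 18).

(7, 2)

(16, 15) + (12, 18). λ = (18 - 15)/(12 - 16) ≡ 3/15 mod 19. 15⁻¹ ≡ 14 (mod 19), so λ ≡ 4.
  x = λ² - 16 - 12 = 16 - 28 ≡ 7; y = λ·(16 - 7) - 15 ≡ 2. → (7, 2)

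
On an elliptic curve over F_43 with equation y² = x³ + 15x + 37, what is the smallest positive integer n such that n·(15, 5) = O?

2P: tangent at (15, 5): λ = (3·15² + 15)/(2·5) ≡ 2/10. 10⁻¹ ≡ 13 (mod 43) since 10·13 = 130 ≡ 1, so λ ≡ 2·13 ≡ 26.
  x = λ² - 15 - 15 = 676 - 30 ≡ 1; y = λ·(15 - 1) - 5 ≡ 15. → (1, 15)
3P: (1, 15) + (15, 5). λ = (5 - 15)/(15 - 1) ≡ 33/14 mod 43. 14⁻¹ ≡ 40 (mod 43), so λ ≡ 30.
  x = λ² - 1 - 15 = 900 - 16 ≡ 24; y = λ·(1 - 24) - 15 ≡ 26. → (24, 26)
4P: (24, 26) + (15, 5). λ = (5 - 26)/(15 - 24) ≡ 22/34 mod 43. 34⁻¹ ≡ 19 (mod 43) since 34·19 = 646 ≡ 1, so λ ≡ 31.
  x = λ² - 24 - 15 = 961 - 39 ≡ 19; y = λ·(24 - 19) - 26 ≡ 0. → (19, 0)
5P: (19, 0) + (15, 5). λ = (5 - 0)/(15 - 19) ≡ 5/39 mod 43. 39⁻¹ ≡ 32 (mod 43), so λ ≡ 31.
  x = λ² - 19 - 15 = 961 - 34 ≡ 24; y = λ·(19 - 24) - 0 ≡ 17. → (24, 17)
6P: (24, 17) + (15, 5). λ = (5 - 17)/(15 - 24) ≡ 31/34 mod 43. 34⁻¹ ≡ 19 (mod 43), so λ ≡ 30.
  x = λ² - 24 - 15 = 900 - 39 ≡ 1; y = λ·(24 - 1) - 17 ≡ 28. → (1, 28)
7P: (1, 28) + (15, 5). λ = (5 - 28)/(15 - 1) ≡ 20/14 mod 43. 14⁻¹ ≡ 40 (mod 43), so λ ≡ 26.
  x = λ² - 1 - 15 = 676 - 16 ≡ 15; y = λ·(1 - 15) - 28 ≡ 38. → (15, 38)
8P: (15, 38) + (15, 5): same x and y₁ ≡ -y₂, so the sum is O.
8P = O, so the order is 8.

8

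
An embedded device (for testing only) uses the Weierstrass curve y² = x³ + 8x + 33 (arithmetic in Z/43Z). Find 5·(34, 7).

Write P = (34, 7).
Repeated addition: build up to 5P.
2P: tangent at (34, 7): λ = (3·34² + 8)/(2·7) ≡ 36/14. 14⁻¹ ≡ 40 (mod 43), so λ ≡ 36·40 ≡ 21.
  x = λ² - 34 - 34 = 441 - 68 ≡ 29; y = λ·(34 - 29) - 7 ≡ 12. → (29, 12)
3P: (29, 12) + (34, 7). λ = (7 - 12)/(34 - 29) ≡ 38/5 mod 43. 5⁻¹ ≡ 26 (mod 43), so λ ≡ 42.
  x = λ² - 29 - 34 = 1764 - 63 ≡ 24; y = λ·(29 - 24) - 12 ≡ 26. → (24, 26)
4P: (24, 26) + (34, 7). λ = (7 - 26)/(34 - 24) ≡ 24/10 mod 43. 10⁻¹ ≡ 13 (mod 43), so λ ≡ 11.
  x = λ² - 24 - 34 = 121 - 58 ≡ 20; y = λ·(24 - 20) - 26 ≡ 18. → (20, 18)
5P: (20, 18) + (34, 7). λ = (7 - 18)/(34 - 20) ≡ 32/14 mod 43. 14⁻¹ ≡ 40 (mod 43) since 14·40 = 560 ≡ 1, so λ ≡ 33.
  x = λ² - 20 - 34 = 1089 - 54 ≡ 3; y = λ·(20 - 3) - 18 ≡ 27. → (3, 27)

(3, 27)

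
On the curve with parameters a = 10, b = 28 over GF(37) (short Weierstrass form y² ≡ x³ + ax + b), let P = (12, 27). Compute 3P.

Repeated addition: build up to 3P.
2P: tangent at (12, 27): λ = (3·12² + 10)/(2·27) ≡ 35/17. 17⁻¹ ≡ 24 (mod 37) since 17·24 = 408 ≡ 1, so λ ≡ 35·24 ≡ 26.
  x = λ² - 12 - 12 = 676 - 24 ≡ 23; y = λ·(12 - 23) - 27 ≡ 20. → (23, 20)
3P: (23, 20) + (12, 27). λ = (27 - 20)/(12 - 23) ≡ 7/26 mod 37. 26⁻¹ ≡ 10 (mod 37), so λ ≡ 33.
  x = λ² - 23 - 12 = 1089 - 35 ≡ 18; y = λ·(23 - 18) - 20 ≡ 34. → (18, 34)

(18, 34)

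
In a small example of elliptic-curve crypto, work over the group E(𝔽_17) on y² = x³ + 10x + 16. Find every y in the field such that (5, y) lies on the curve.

x³ + 10x + 16 = 191 ≡ 4 (mod 17).
Square roots of 4 mod 17: 2 and 15 (since 2² = 4 ≡ 4).

2, 15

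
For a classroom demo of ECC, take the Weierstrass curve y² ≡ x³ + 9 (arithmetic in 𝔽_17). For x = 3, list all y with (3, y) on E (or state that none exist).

x³ + 0x + 9 = 36 ≡ 2 (mod 17).
Square roots of 2 mod 17: 6 and 11 (since 6² = 36 ≡ 2).

6, 11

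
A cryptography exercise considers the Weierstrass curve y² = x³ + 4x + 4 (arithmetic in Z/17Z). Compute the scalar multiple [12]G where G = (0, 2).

Repeated addition: build up to 12G.
2G: tangent at (0, 2): λ = (3·0² + 4)/(2·2) ≡ 4/4. 4⁻¹ ≡ 13 (mod 17), so λ ≡ 4·13 ≡ 1.
  x = λ² - 0 - 0 = 1 - 0 ≡ 1; y = λ·(0 - 1) - 2 ≡ 14. → (1, 14)
3G: (1, 14) + (0, 2). λ = (2 - 14)/(0 - 1) ≡ 5/16 mod 17. 16⁻¹ ≡ 16 (mod 17) since 16·16 = 256 ≡ 1, so λ ≡ 12.
  x = λ² - 1 - 0 = 144 - 1 ≡ 7; y = λ·(1 - 7) - 14 ≡ 16. → (7, 16)
4G: (7, 16) + (0, 2). λ = (2 - 16)/(0 - 7) ≡ 3/10 mod 17. 10⁻¹ ≡ 12 (mod 17), so λ ≡ 2.
  x = λ² - 7 - 0 = 4 - 7 ≡ 14; y = λ·(7 - 14) - 16 ≡ 4. → (14, 4)
5G: (14, 4) + (0, 2). λ = (2 - 4)/(0 - 14) ≡ 15/3 mod 17. 3⁻¹ ≡ 6 (mod 17) since 3·6 = 18 ≡ 1, so λ ≡ 5.
  x = λ² - 14 - 0 = 25 - 14 ≡ 11; y = λ·(14 - 11) - 4 ≡ 11. → (11, 11)
6G: (11, 11) + (0, 2). λ = (2 - 11)/(0 - 11) ≡ 8/6 mod 17. 6⁻¹ ≡ 3 (mod 17), so λ ≡ 7.
  x = λ² - 11 - 0 = 49 - 11 ≡ 4; y = λ·(11 - 4) - 11 ≡ 4. → (4, 4)
7G: (4, 4) + (0, 2). λ = (2 - 4)/(0 - 4) ≡ 15/13 mod 17. 13⁻¹ ≡ 4 (mod 17), so λ ≡ 9.
  x = λ² - 4 - 0 = 81 - 4 ≡ 9; y = λ·(4 - 9) - 4 ≡ 2. → (9, 2)
8G: (9, 2) + (0, 2). λ = (2 - 2)/(0 - 9) ≡ 0/8 mod 17. 8⁻¹ ≡ 15 (mod 17), so λ ≡ 0.
  x = λ² - 9 - 0 = 0 - 9 ≡ 8; y = λ·(9 - 8) - 2 ≡ 15. → (8, 15)
9G: (8, 15) + (0, 2). λ = (2 - 15)/(0 - 8) ≡ 4/9 mod 17. 9⁻¹ ≡ 2 (mod 17), so λ ≡ 8.
  x = λ² - 8 - 0 = 64 - 8 ≡ 5; y = λ·(8 - 5) - 15 ≡ 9. → (5, 9)
10G: (5, 9) + (0, 2). λ = (2 - 9)/(0 - 5) ≡ 10/12 mod 17. 12⁻¹ ≡ 10 (mod 17), so λ ≡ 15.
  x = λ² - 5 - 0 = 225 - 5 ≡ 16; y = λ·(5 - 16) - 9 ≡ 13. → (16, 13)
11G: (16, 13) + (0, 2). λ = (2 - 13)/(0 - 16) ≡ 6/1 mod 17. 1⁻¹ ≡ 1 (mod 17) since 1·1 = 1 ≡ 1, so λ ≡ 6.
  x = λ² - 16 - 0 = 36 - 16 ≡ 3; y = λ·(16 - 3) - 13 ≡ 14. → (3, 14)
12G: (3, 14) + (0, 2). λ = (2 - 14)/(0 - 3) ≡ 5/14 mod 17. 14⁻¹ ≡ 11 (mod 17), so λ ≡ 4.
  x = λ² - 3 - 0 = 16 - 3 ≡ 13; y = λ·(3 - 13) - 14 ≡ 14. → (13, 14)

(13, 14)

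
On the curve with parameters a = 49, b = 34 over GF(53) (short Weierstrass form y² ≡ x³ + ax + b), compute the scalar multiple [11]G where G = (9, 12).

(28, 12)

Repeated addition: build up to 11G.
2G: tangent at (9, 12): λ = (3·9² + 49)/(2·12) ≡ 27/24. 24⁻¹ ≡ 42 (mod 53), so λ ≡ 27·42 ≡ 21.
  x = λ² - 9 - 9 = 441 - 18 ≡ 52; y = λ·(9 - 52) - 12 ≡ 39. → (52, 39)
3G: (52, 39) + (9, 12). λ = (12 - 39)/(9 - 52) ≡ 26/10 mod 53. 10⁻¹ ≡ 16 (mod 53), so λ ≡ 45.
  x = λ² - 52 - 9 = 2025 - 61 ≡ 3; y = λ·(52 - 3) - 39 ≡ 46. → (3, 46)
4G: (3, 46) + (9, 12). λ = (12 - 46)/(9 - 3) ≡ 19/6 mod 53. 6⁻¹ ≡ 9 (mod 53) since 6·9 = 54 ≡ 1, so λ ≡ 12.
  x = λ² - 3 - 9 = 144 - 12 ≡ 26; y = λ·(3 - 26) - 46 ≡ 49. → (26, 49)
5G: (26, 49) + (9, 12). λ = (12 - 49)/(9 - 26) ≡ 16/36 mod 53. 36⁻¹ ≡ 28 (mod 53) since 36·28 = 1008 ≡ 1, so λ ≡ 24.
  x = λ² - 26 - 9 = 576 - 35 ≡ 11; y = λ·(26 - 11) - 49 ≡ 46. → (11, 46)
6G: (11, 46) + (9, 12). λ = (12 - 46)/(9 - 11) ≡ 19/51 mod 53. 51⁻¹ ≡ 26 (mod 53), so λ ≡ 17.
  x = λ² - 11 - 9 = 289 - 20 ≡ 4; y = λ·(11 - 4) - 46 ≡ 20. → (4, 20)
7G: (4, 20) + (9, 12). λ = (12 - 20)/(9 - 4) ≡ 45/5 mod 53. 5⁻¹ ≡ 32 (mod 53), so λ ≡ 9.
  x = λ² - 4 - 9 = 81 - 13 ≡ 15; y = λ·(4 - 15) - 20 ≡ 40. → (15, 40)
8G: (15, 40) + (9, 12). λ = (12 - 40)/(9 - 15) ≡ 25/47 mod 53. 47⁻¹ ≡ 44 (mod 53) since 47·44 = 2068 ≡ 1, so λ ≡ 40.
  x = λ² - 15 - 9 = 1600 - 24 ≡ 39; y = λ·(15 - 39) - 40 ≡ 7. → (39, 7)
9G: (39, 7) + (9, 12). λ = (12 - 7)/(9 - 39) ≡ 5/23 mod 53. 23⁻¹ ≡ 30 (mod 53) since 23·30 = 690 ≡ 1, so λ ≡ 44.
  x = λ² - 39 - 9 = 1936 - 48 ≡ 33; y = λ·(39 - 33) - 7 ≡ 45. → (33, 45)
10G: (33, 45) + (9, 12). λ = (12 - 45)/(9 - 33) ≡ 20/29 mod 53. 29⁻¹ ≡ 11 (mod 53), so λ ≡ 8.
  x = λ² - 33 - 9 = 64 - 42 ≡ 22; y = λ·(33 - 22) - 45 ≡ 43. → (22, 43)
11G: (22, 43) + (9, 12). λ = (12 - 43)/(9 - 22) ≡ 22/40 mod 53. 40⁻¹ ≡ 4 (mod 53) since 40·4 = 160 ≡ 1, so λ ≡ 35.
  x = λ² - 22 - 9 = 1225 - 31 ≡ 28; y = λ·(22 - 28) - 43 ≡ 12. → (28, 12)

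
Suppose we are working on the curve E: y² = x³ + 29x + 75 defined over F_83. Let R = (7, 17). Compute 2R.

tangent at (7, 17): λ = (3·7² + 29)/(2·17) ≡ 10/34. 34⁻¹ ≡ 22 (mod 83) since 34·22 = 748 ≡ 1, so λ ≡ 10·22 ≡ 54.
  x = λ² - 7 - 7 = 2916 - 14 ≡ 80; y = λ·(7 - 80) - 17 ≡ 25. → (80, 25)

(80, 25)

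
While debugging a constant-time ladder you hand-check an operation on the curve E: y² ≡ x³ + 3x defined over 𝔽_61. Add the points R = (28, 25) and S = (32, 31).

(28, 25) + (32, 31). λ = (31 - 25)/(32 - 28) ≡ 6/4 mod 61. 4⁻¹ ≡ 46 (mod 61), so λ ≡ 32.
  x = λ² - 28 - 32 = 1024 - 60 ≡ 49; y = λ·(28 - 49) - 25 ≡ 35. → (49, 35)

(49, 35)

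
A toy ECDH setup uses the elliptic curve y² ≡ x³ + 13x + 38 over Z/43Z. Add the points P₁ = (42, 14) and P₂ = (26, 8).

(42, 14) + (26, 8). λ = (8 - 14)/(26 - 42) ≡ 37/27 mod 43. 27⁻¹ ≡ 8 (mod 43), so λ ≡ 38.
  x = λ² - 42 - 26 = 1444 - 68 ≡ 0; y = λ·(42 - 0) - 14 ≡ 34. → (0, 34)

(0, 34)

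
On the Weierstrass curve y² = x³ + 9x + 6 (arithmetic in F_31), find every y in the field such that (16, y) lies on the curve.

x³ + 9x + 6 = 4246 ≡ 30 (mod 31).
30 is a non-residue mod 31; no y exists.

none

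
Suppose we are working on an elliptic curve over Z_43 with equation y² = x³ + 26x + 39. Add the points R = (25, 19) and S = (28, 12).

(25, 19) + (28, 12). λ = (12 - 19)/(28 - 25) ≡ 36/3 mod 43. 3⁻¹ ≡ 29 (mod 43), so λ ≡ 12.
  x = λ² - 25 - 28 = 144 - 53 ≡ 5; y = λ·(25 - 5) - 19 ≡ 6. → (5, 6)

(5, 6)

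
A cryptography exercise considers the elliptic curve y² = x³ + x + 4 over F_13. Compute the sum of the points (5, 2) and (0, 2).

(8, 11)

(5, 2) + (0, 2). λ = (2 - 2)/(0 - 5) ≡ 0/8 mod 13. 8⁻¹ ≡ 5 (mod 13), so λ ≡ 0.
  x = λ² - 5 - 0 = 0 - 5 ≡ 8; y = λ·(5 - 8) - 2 ≡ 11. → (8, 11)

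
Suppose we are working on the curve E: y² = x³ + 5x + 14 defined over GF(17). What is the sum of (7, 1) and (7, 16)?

O

The two points share x = 7 and their y-coordinates satisfy 1 + 16 ≡ 0 (mod 17), so they are inverses. Their sum is O.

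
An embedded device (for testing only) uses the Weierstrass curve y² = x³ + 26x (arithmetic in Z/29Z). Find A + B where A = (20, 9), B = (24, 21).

(20, 9) + (24, 21). λ = (21 - 9)/(24 - 20) ≡ 12/4 mod 29. 4⁻¹ ≡ 22 (mod 29) since 4·22 = 88 ≡ 1, so λ ≡ 3.
  x = λ² - 20 - 24 = 9 - 44 ≡ 23; y = λ·(20 - 23) - 9 ≡ 11. → (23, 11)

(23, 11)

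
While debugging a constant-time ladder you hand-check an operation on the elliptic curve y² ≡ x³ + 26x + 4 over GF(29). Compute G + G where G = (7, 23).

(14, 3)

tangent at (7, 23): λ = (3·7² + 26)/(2·23) ≡ 28/17. 17⁻¹ ≡ 12 (mod 29), so λ ≡ 28·12 ≡ 17.
  x = λ² - 7 - 7 = 289 - 14 ≡ 14; y = λ·(7 - 14) - 23 ≡ 3. → (14, 3)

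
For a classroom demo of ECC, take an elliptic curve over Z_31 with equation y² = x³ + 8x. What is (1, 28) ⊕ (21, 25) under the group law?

(6, 27)

(1, 28) + (21, 25). λ = (25 - 28)/(21 - 1) ≡ 28/20 mod 31. 20⁻¹ ≡ 14 (mod 31) since 20·14 = 280 ≡ 1, so λ ≡ 20.
  x = λ² - 1 - 21 = 400 - 22 ≡ 6; y = λ·(1 - 6) - 28 ≡ 27. → (6, 27)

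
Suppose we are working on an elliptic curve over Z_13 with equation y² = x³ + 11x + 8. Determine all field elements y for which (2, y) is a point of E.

x³ + 11x + 8 = 38 ≡ 12 (mod 13).
Square roots of 12 mod 13: 5 and 8 (since 5² = 25 ≡ 12).

5, 8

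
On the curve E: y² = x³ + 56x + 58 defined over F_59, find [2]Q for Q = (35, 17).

(30, 51)

tangent at (35, 17): λ = (3·35² + 56)/(2·17) ≡ 14/34. 34⁻¹ ≡ 33 (mod 59), so λ ≡ 14·33 ≡ 49.
  x = λ² - 35 - 35 = 2401 - 70 ≡ 30; y = λ·(35 - 30) - 17 ≡ 51. → (30, 51)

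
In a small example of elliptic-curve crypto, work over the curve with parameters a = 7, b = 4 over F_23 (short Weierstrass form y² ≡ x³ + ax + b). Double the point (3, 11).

(0, 2)

tangent at (3, 11): λ = (3·3² + 7)/(2·11) ≡ 11/22. 22⁻¹ ≡ 22 (mod 23), so λ ≡ 11·22 ≡ 12.
  x = λ² - 3 - 3 = 144 - 6 ≡ 0; y = λ·(3 - 0) - 11 ≡ 2. → (0, 2)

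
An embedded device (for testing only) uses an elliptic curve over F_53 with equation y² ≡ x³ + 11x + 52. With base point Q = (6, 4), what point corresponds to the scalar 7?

(18, 26)

Double-and-add on 7 = (111)₂. Start with Q = (6, 4) for the leading 1-bit.
double: tangent at (6, 4): λ = (3·6² + 11)/(2·4) ≡ 13/8. 8⁻¹ ≡ 20 (mod 53) since 8·20 = 160 ≡ 1, so λ ≡ 13·20 ≡ 48.
  x = λ² - 6 - 6 = 2304 - 12 ≡ 13; y = λ·(6 - 13) - 4 ≡ 31. → (13, 31)
add Q: (13, 31) + (6, 4). λ = (4 - 31)/(6 - 13) ≡ 26/46 mod 53. 46⁻¹ ≡ 15 (mod 53) since 46·15 = 690 ≡ 1, so λ ≡ 19.
  x = λ² - 13 - 6 = 361 - 19 ≡ 24; y = λ·(13 - 24) - 31 ≡ 25. → (24, 25)
double: tangent at (24, 25): λ = (3·24² + 11)/(2·25) ≡ 43/50. 50⁻¹ ≡ 35 (mod 53), so λ ≡ 43·35 ≡ 21.
  x = λ² - 24 - 24 = 441 - 48 ≡ 22; y = λ·(24 - 22) - 25 ≡ 17. → (22, 17)
add Q: (22, 17) + (6, 4). λ = (4 - 17)/(6 - 22) ≡ 40/37 mod 53. 37⁻¹ ≡ 43 (mod 53), so λ ≡ 24.
  x = λ² - 22 - 6 = 576 - 28 ≡ 18; y = λ·(22 - 18) - 17 ≡ 26. → (18, 26)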